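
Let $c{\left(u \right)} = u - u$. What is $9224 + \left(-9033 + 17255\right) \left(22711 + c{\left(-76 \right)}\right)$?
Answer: $186739066$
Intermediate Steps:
$c{\left(u \right)} = 0$
$9224 + \left(-9033 + 17255\right) \left(22711 + c{\left(-76 \right)}\right) = 9224 + \left(-9033 + 17255\right) \left(22711 + 0\right) = 9224 + 8222 \cdot 22711 = 9224 + 186729842 = 186739066$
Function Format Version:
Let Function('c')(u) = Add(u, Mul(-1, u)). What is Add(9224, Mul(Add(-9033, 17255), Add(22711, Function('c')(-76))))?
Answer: 186739066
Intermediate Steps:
Function('c')(u) = 0
Add(9224, Mul(Add(-9033, 17255), Add(22711, Function('c')(-76)))) = Add(9224, Mul(Add(-9033, 17255), Add(22711, 0))) = Add(9224, Mul(8222, 22711)) = Add(9224, 186729842) = 186739066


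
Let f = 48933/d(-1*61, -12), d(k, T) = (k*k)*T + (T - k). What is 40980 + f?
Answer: 1827782007/44603 ≈ 40979.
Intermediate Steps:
d(k, T) = T - k + T*k**2 (d(k, T) = k**2*T + (T - k) = T*k**2 + (T - k) = T - k + T*k**2)
f = -48933/44603 (f = 48933/(-12 - (-1)*61 - 12*(-1*61)**2) = 48933/(-12 - 1*(-61) - 12*(-61)**2) = 48933/(-12 + 61 - 12*3721) = 48933/(-12 + 61 - 44652) = 48933/(-44603) = 48933*(-1/44603) = -48933/44603 ≈ -1.0971)
40980 + f = 40980 - 48933/44603 = 1827782007/44603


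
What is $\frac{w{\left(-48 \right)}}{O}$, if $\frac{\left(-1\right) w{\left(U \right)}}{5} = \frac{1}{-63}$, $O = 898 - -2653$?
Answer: $\frac{5}{223713} \approx 2.235 \cdot 10^{-5}$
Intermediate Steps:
$O = 3551$ ($O = 898 + 2653 = 3551$)
$w{\left(U \right)} = \frac{5}{63}$ ($w{\left(U \right)} = - \frac{5}{-63} = \left(-5\right) \left(- \frac{1}{63}\right) = \frac{5}{63}$)
$\frac{w{\left(-48 \right)}}{O} = \frac{5}{63 \cdot 3551} = \frac{5}{63} \cdot \frac{1}{3551} = \frac{5}{223713}$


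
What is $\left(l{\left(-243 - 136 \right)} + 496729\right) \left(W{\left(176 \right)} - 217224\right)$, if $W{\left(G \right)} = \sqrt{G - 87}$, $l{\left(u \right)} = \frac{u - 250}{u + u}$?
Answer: $- \frac{40894721769132}{379} + \frac{376521211 \sqrt{89}}{758} \approx -1.079 \cdot 10^{11}$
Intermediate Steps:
$l{\left(u \right)} = \frac{-250 + u}{2 u}$
$W{\left(G \right)} = \sqrt{-87 + G}$
$\left(l{\left(-243 - 136 \right)} + 496729\right) \left(W{\left(176 \right)} - 217224\right) = \left(\frac{-250 - 379}{2 \left(-243 - 136\right)} + 496729\right) \left(\sqrt{-87 + 176} - 217224\right) = \left(\frac{-250 - 379}{2 \left(-243 - 136\right)} + 496729\right) \left(\sqrt{89} - 217224\right) = \left(\frac{-250 - 379}{2 \left(-379\right)} + 496729\right) \left(-217224 + \sqrt{89}\right) = \left(\frac{1}{2} \left(- \frac{1}{379}\right) \left(-629\right) + 496729\right) \left(-217224 + \sqrt{89}\right) = \left(\frac{629}{758} + 496729\right) \left(-217224 + \sqrt{89}\right) = \frac{376521211 \left(-217224 + \sqrt{89}\right)}{758} = - \frac{40894721769132}{379} + \frac{376521211 \sqrt{89}}{758}$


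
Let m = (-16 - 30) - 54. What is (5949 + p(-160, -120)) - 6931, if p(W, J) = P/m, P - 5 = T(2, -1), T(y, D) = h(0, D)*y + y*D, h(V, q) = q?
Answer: -98201/100 ≈ -982.01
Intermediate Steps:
T(y, D) = 2*D*y (T(y, D) = D*y + y*D = D*y + D*y = 2*D*y)
P = 1 (P = 5 + 2*(-1)*2 = 5 - 4 = 1)
m = -100 (m = -46 - 54 = -100)
p(W, J) = -1/100 (p(W, J) = 1/(-100) = 1*(-1/100) = -1/100)
(5949 + p(-160, -120)) - 6931 = (5949 - 1/100) - 6931 = 594899/100 - 6931 = -98201/100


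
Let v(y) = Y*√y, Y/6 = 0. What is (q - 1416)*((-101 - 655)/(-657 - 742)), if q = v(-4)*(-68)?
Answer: -1070496/1399 ≈ -765.19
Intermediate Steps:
Y = 0 (Y = 6*0 = 0)
v(y) = 0 (v(y) = 0*√y = 0)
q = 0 (q = 0*(-68) = 0)
(q - 1416)*((-101 - 655)/(-657 - 742)) = (0 - 1416)*((-101 - 655)/(-657 - 742)) = -(-1070496)/(-1399) = -(-1070496)*(-1)/1399 = -1416*756/1399 = -1070496/1399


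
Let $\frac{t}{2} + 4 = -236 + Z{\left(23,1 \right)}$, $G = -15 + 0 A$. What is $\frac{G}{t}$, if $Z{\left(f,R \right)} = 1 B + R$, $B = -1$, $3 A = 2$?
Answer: $\frac{1}{32} \approx 0.03125$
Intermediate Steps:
$A = \frac{2}{3}$ ($A = \frac{1}{3} \cdot 2 = \frac{2}{3} \approx 0.66667$)
$Z{\left(f,R \right)} = -1 + R$ ($Z{\left(f,R \right)} = 1 \left(-1\right) + R = -1 + R$)
$G = -15$ ($G = -15 + 0 \cdot \frac{2}{3} = -15 + 0 = -15$)
$t = -480$ ($t = -8 + 2 \left(-236 + \left(-1 + 1\right)\right) = -8 + 2 \left(-236 + 0\right) = -8 + 2 \left(-236\right) = -8 - 472 = -480$)
$\frac{G}{t} = - \frac{15}{-480} = \left(-15\right) \left(- \frac{1}{480}\right) = \frac{1}{32}$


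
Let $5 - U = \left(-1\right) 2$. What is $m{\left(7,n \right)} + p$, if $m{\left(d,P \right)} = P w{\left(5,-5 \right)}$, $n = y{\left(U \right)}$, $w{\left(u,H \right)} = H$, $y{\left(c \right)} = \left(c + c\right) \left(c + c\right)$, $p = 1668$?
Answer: $688$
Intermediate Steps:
$U = 7$ ($U = 5 - \left(-1\right) 2 = 5 - -2 = 5 + 2 = 7$)
$y{\left(c \right)} = 4 c^{2}$ ($y{\left(c \right)} = 2 c 2 c = 4 c^{2}$)
$n = 196$ ($n = 4 \cdot 7^{2} = 4 \cdot 49 = 196$)
$m{\left(d,P \right)} = - 5 P$ ($m{\left(d,P \right)} = P \left(-5\right) = - 5 P$)
$m{\left(7,n \right)} + p = \left(-5\right) 196 + 1668 = -980 + 1668 = 688$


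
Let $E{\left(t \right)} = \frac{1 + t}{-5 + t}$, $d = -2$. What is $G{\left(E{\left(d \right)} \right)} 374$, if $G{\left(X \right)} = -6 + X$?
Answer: $- \frac{15334}{7} \approx -2190.6$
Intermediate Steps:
$E{\left(t \right)} = \frac{1 + t}{-5 + t}$
$G{\left(E{\left(d \right)} \right)} 374 = \left(-6 + \frac{1 - 2}{-5 - 2}\right) 374 = \left(-6 + \frac{1}{-7} \left(-1\right)\right) 374 = \left(-6 - - \frac{1}{7}\right) 374 = \left(-6 + \frac{1}{7}\right) 374 = \left(- \frac{41}{7}\right) 374 = - \frac{15334}{7}$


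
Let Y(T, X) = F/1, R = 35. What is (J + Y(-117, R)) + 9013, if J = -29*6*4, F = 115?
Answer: 8432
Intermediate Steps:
J = -696 (J = -174*4 = -696)
Y(T, X) = 115 (Y(T, X) = 115/1 = 115*1 = 115)
(J + Y(-117, R)) + 9013 = (-696 + 115) + 9013 = -581 + 9013 = 8432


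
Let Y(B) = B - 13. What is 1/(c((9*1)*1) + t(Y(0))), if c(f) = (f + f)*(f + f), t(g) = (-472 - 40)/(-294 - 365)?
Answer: 659/214028 ≈ 0.0030790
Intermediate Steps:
Y(B) = -13 + B
t(g) = 512/659 (t(g) = -512/(-659) = -512*(-1/659) = 512/659)
c(f) = 4*f**2 (c(f) = (2*f)*(2*f) = 4*f**2)
1/(c((9*1)*1) + t(Y(0))) = 1/(4*((9*1)*1)**2 + 512/659) = 1/(4*(9*1)**2 + 512/659) = 1/(4*9**2 + 512/659) = 1/(4*81 + 512/659) = 1/(324 + 512/659) = 1/(214028/659) = 659/214028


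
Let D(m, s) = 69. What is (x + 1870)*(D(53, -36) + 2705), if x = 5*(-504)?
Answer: -1803100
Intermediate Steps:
x = -2520
(x + 1870)*(D(53, -36) + 2705) = (-2520 + 1870)*(69 + 2705) = -650*2774 = -1803100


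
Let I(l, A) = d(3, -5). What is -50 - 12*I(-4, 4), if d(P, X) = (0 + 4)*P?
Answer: -194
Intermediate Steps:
d(P, X) = 4*P
I(l, A) = 12 (I(l, A) = 4*3 = 12)
-50 - 12*I(-4, 4) = -50 - 12*12 = -50 - 144 = -194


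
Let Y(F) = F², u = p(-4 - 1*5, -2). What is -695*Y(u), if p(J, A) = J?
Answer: -56295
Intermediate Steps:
u = -9 (u = -4 - 1*5 = -4 - 5 = -9)
-695*Y(u) = -695*(-9)² = -695*81 = -56295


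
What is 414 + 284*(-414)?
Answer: -117162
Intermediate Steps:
414 + 284*(-414) = 414 - 117576 = -117162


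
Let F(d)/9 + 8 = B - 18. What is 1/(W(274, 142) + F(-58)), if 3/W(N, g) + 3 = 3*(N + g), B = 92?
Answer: 415/246511 ≈ 0.0016835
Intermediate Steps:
F(d) = 594 (F(d) = -72 + 9*(92 - 18) = -72 + 9*74 = -72 + 666 = 594)
W(N, g) = 3/(-3 + 3*N + 3*g) (W(N, g) = 3/(-3 + 3*(N + g)) = 3/(-3 + (3*N + 3*g)) = 3/(-3 + 3*N + 3*g))
1/(W(274, 142) + F(-58)) = 1/(1/(-1 + 274 + 142) + 594) = 1/(1/415 + 594) = 1/(246511/415) = 415/246511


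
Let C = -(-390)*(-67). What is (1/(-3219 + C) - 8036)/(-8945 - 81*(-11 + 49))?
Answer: 235848565/352863027 ≈ 0.66839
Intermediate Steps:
C = -26130 (C = -65*402 = -26130)
(1/(-3219 + C) - 8036)/(-8945 - 81*(-11 + 49)) = (1/(-3219 - 26130) - 8036)/(-8945 - 81*(-11 + 49)) = (1/(-29349) - 8036)/(-8945 - 81*38) = (-1/29349 - 8036)/(-8945 - 3078) = -235848565/29349/(-12023) = -235848565/29349*(-1/12023) = 235848565/352863027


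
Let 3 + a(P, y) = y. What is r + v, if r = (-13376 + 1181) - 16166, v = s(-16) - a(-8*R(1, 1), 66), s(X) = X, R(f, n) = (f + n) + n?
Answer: -28440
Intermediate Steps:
R(f, n) = f + 2*n
a(P, y) = -3 + y
v = -79 (v = -16 - (-3 + 66) = -16 - 1*63 = -16 - 63 = -79)
r = -28361 (r = -12195 - 16166 = -28361)
r + v = -28361 - 79 = -28440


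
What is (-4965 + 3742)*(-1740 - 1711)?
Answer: 4220573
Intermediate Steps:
(-4965 + 3742)*(-1740 - 1711) = -1223*(-3451) = 4220573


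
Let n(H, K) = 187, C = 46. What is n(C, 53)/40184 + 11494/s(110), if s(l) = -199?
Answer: -461837683/7996616 ≈ -57.754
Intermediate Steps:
n(C, 53)/40184 + 11494/s(110) = 187/40184 + 11494/(-199) = 187*(1/40184) + 11494*(-1/199) = 187/40184 - 11494/199 = -461837683/7996616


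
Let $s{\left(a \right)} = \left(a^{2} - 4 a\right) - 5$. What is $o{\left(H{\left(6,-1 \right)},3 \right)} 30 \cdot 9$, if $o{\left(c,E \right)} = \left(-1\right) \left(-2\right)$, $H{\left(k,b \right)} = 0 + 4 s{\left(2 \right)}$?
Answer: $540$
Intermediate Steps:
$s{\left(a \right)} = -5 + a^{2} - 4 a$
$H{\left(k,b \right)} = -36$ ($H{\left(k,b \right)} = 0 + 4 \left(-5 + 2^{2} - 8\right) = 0 + 4 \left(-5 + 4 - 8\right) = 0 + 4 \left(-9\right) = 0 - 36 = -36$)
$o{\left(c,E \right)} = 2$
$o{\left(H{\left(6,-1 \right)},3 \right)} 30 \cdot 9 = 2 \cdot 30 \cdot 9 = 60 \cdot 9 = 540$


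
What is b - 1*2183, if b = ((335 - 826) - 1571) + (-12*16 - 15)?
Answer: -4452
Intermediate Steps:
b = -2269 (b = (-491 - 1571) + (-192 - 15) = -2062 - 207 = -2269)
b - 1*2183 = -2269 - 1*2183 = -2269 - 2183 = -4452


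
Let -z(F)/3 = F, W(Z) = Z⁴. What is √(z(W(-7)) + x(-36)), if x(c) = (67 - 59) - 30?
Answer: 85*I ≈ 85.0*I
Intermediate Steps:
x(c) = -22 (x(c) = 8 - 30 = -22)
z(F) = -3*F
√(z(W(-7)) + x(-36)) = √(-3*(-7)⁴ - 22) = √(-3*2401 - 22) = √(-7203 - 22) = √(-7225) = 85*I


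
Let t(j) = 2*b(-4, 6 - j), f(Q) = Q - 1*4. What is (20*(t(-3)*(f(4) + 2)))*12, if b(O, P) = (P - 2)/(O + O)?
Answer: -840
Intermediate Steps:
b(O, P) = (-2 + P)/(2*O) (b(O, P) = (-2 + P)/((2*O)) = (-2 + P)*(1/(2*O)) = (-2 + P)/(2*O))
f(Q) = -4 + Q (f(Q) = Q - 4 = -4 + Q)
t(j) = -1 + j/4 (t(j) = 2*((½)*(-2 + (6 - j))/(-4)) = 2*((½)*(-¼)*(4 - j)) = 2*(-½ + j/8) = -1 + j/4)
(20*(t(-3)*(f(4) + 2)))*12 = (20*((-1 + (¼)*(-3))*((-4 + 4) + 2)))*12 = (20*((-1 - ¾)*(0 + 2)))*12 = (20*(-7/4*2))*12 = (20*(-7/2))*12 = -70*12 = -840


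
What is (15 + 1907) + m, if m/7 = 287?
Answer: 3931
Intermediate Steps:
m = 2009 (m = 7*287 = 2009)
(15 + 1907) + m = (15 + 1907) + 2009 = 1922 + 2009 = 3931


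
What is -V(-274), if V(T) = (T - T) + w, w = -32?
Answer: 32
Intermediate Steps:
V(T) = -32 (V(T) = (T - T) - 32 = 0 - 32 = -32)
-V(-274) = -1*(-32) = 32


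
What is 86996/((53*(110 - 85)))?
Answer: 86996/1325 ≈ 65.657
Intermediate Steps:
86996/((53*(110 - 85))) = 86996/((53*25)) = 86996/1325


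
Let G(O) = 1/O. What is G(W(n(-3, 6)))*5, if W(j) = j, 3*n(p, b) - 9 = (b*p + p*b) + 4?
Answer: -15/23 ≈ -0.65217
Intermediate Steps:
n(p, b) = 13/3 + 2*b*p/3 (n(p, b) = 3 + ((b*p + p*b) + 4)/3 = 3 + ((b*p + b*p) + 4)/3 = 3 + (2*b*p + 4)/3 = 3 + (4 + 2*b*p)/3 = 3 + (4/3 + 2*b*p/3) = 13/3 + 2*b*p/3)
G(W(n(-3, 6)))*5 = 5/(13/3 + (⅔)*6*(-3)) = 5/(13/3 - 12) = 5/(-23/3) = -3/23*5 = -15/23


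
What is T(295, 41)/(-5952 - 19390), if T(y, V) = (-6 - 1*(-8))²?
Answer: -2/12671 ≈ -0.00015784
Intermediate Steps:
T(y, V) = 4 (T(y, V) = (-6 + 8)² = 2² = 4)
T(295, 41)/(-5952 - 19390) = 4/(-5952 - 19390) = 4/(-25342) = 4*(-1/25342) = -2/12671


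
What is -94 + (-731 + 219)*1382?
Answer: -707678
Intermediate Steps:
-94 + (-731 + 219)*1382 = -94 - 512*1382 = -94 - 707584 = -707678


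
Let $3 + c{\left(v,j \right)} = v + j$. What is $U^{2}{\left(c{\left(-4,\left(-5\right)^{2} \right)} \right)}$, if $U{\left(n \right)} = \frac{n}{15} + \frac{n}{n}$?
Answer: $\frac{121}{25} \approx 4.84$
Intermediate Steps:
$c{\left(v,j \right)} = -3 + j + v$ ($c{\left(v,j \right)} = -3 + \left(v + j\right) = -3 + \left(j + v\right) = -3 + j + v$)
$U{\left(n \right)} = 1 + \frac{n}{15}$ ($U{\left(n \right)} = n \frac{1}{15} + 1 = \frac{n}{15} + 1 = 1 + \frac{n}{15}$)
$U^{2}{\left(c{\left(-4,\left(-5\right)^{2} \right)} \right)} = \left(1 + \frac{-3 + \left(-5\right)^{2} - 4}{15}\right)^{2} = \left(1 + \frac{-3 + 25 - 4}{15}\right)^{2} = \left(1 + \frac{1}{15} \cdot 18\right)^{2} = \left(1 + \frac{6}{5}\right)^{2} = \left(\frac{11}{5}\right)^{2} = \frac{121}{25}$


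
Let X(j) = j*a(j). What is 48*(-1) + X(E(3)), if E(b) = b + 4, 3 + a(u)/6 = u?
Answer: 120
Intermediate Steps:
a(u) = -18 + 6*u
E(b) = 4 + b
X(j) = j*(-18 + 6*j)
48*(-1) + X(E(3)) = 48*(-1) + 6*(4 + 3)*(-3 + (4 + 3)) = -48 + 6*7*(-3 + 7) = -48 + 6*7*4 = -48 + 168 = 120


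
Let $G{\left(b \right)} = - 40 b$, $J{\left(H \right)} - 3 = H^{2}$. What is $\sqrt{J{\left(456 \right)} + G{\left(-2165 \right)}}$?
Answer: $7 \sqrt{6011} \approx 542.71$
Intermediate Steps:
$J{\left(H \right)} = 3 + H^{2}$
$\sqrt{J{\left(456 \right)} + G{\left(-2165 \right)}} = \sqrt{\left(3 + 456^{2}\right) - -86600} = \sqrt{\left(3 + 207936\right) + 86600} = \sqrt{207939 + 86600} = \sqrt{294539} = 7 \sqrt{6011}$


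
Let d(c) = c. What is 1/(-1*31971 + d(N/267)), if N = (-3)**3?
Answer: -89/2845428 ≈ -3.1278e-5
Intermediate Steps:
N = -27
1/(-1*31971 + d(N/267)) = 1/(-1*31971 - 27/267) = 1/(-31971 - 27*1/267) = 1/(-31971 - 9/89) = 1/(-2845428/89) = -89/2845428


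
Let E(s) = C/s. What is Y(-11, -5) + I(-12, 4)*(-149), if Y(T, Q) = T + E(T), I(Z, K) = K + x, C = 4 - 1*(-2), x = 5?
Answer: -14878/11 ≈ -1352.5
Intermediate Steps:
C = 6 (C = 4 + 2 = 6)
E(s) = 6/s
I(Z, K) = 5 + K (I(Z, K) = K + 5 = 5 + K)
Y(T, Q) = T + 6/T
Y(-11, -5) + I(-12, 4)*(-149) = (-11 + 6/(-11)) + (5 + 4)*(-149) = (-11 + 6*(-1/11)) + 9*(-149) = (-11 - 6/11) - 1341 = -127/11 - 1341 = -14878/11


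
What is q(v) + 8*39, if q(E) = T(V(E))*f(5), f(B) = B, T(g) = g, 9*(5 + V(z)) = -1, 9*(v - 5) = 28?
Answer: 2578/9 ≈ 286.44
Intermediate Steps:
v = 73/9 (v = 5 + (1/9)*28 = 5 + 28/9 = 73/9 ≈ 8.1111)
V(z) = -46/9 (V(z) = -5 + (1/9)*(-1) = -5 - 1/9 = -46/9)
q(E) = -230/9 (q(E) = -46/9*5 = -230/9)
q(v) + 8*39 = -230/9 + 8*39 = -230/9 + 312 = 2578/9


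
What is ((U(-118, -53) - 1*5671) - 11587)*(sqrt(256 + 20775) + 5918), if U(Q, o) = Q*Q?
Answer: -19730612 - 3334*sqrt(21031) ≈ -2.0214e+7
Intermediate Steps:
U(Q, o) = Q**2
((U(-118, -53) - 1*5671) - 11587)*(sqrt(256 + 20775) + 5918) = (((-118)**2 - 1*5671) - 11587)*(sqrt(256 + 20775) + 5918) = ((13924 - 5671) - 11587)*(sqrt(21031) + 5918) = (8253 - 11587)*(5918 + sqrt(21031)) = -3334*(5918 + sqrt(21031)) = -19730612 - 3334*sqrt(21031)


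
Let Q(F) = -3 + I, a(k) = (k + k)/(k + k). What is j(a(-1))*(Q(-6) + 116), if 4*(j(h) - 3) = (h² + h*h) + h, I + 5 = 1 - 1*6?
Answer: 1545/4 ≈ 386.25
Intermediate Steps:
a(k) = 1 (a(k) = (2*k)/((2*k)) = (2*k)*(1/(2*k)) = 1)
I = -10 (I = -5 + (1 - 1*6) = -5 + (1 - 6) = -5 - 5 = -10)
j(h) = 3 + h²/2 + h/4 (j(h) = 3 + ((h² + h*h) + h)/4 = 3 + ((h² + h²) + h)/4 = 3 + (2*h² + h)/4 = 3 + (h + 2*h²)/4 = 3 + (h²/2 + h/4) = 3 + h²/2 + h/4)
Q(F) = -13 (Q(F) = -3 - 10 = -13)
j(a(-1))*(Q(-6) + 116) = (3 + (½)*1² + (¼)*1)*(-13 + 116) = (3 + (½)*1 + ¼)*103 = (3 + ½ + ¼)*103 = (15/4)*103 = 1545/4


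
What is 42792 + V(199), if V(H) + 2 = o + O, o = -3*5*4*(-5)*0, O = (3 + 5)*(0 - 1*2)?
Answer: 42774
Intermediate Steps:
O = -16 (O = 8*(0 - 2) = 8*(-2) = -16)
o = 0 (o = -60*(-5)*0 = -3*(-100)*0 = 300*0 = 0)
V(H) = -18 (V(H) = -2 + (0 - 16) = -2 - 16 = -18)
42792 + V(199) = 42792 - 18 = 42774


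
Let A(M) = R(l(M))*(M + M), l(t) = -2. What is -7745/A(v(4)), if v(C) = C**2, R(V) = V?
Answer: 7745/64 ≈ 121.02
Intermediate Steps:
A(M) = -4*M (A(M) = -2*(M + M) = -4*M)
-7745/A(v(4)) = -7745/((-4*4**2)) = -7745/((-4*16)) = -7745/(-64) = -7745*(-1/64) = 7745/64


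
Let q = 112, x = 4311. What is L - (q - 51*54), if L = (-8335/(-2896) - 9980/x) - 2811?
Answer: -2102876759/12484656 ≈ -168.44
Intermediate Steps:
L = -35087337911/12484656 (L = (-8335/(-2896) - 9980/4311) - 2811 = (-8335*(-1/2896) - 9980*1/4311) - 2811 = (8335/2896 - 9980/4311) - 2811 = 7030105/12484656 - 2811 = -35087337911/12484656 ≈ -2810.4)
L - (q - 51*54) = -35087337911/12484656 - (112 - 51*54) = -35087337911/12484656 - (112 - 2754) = -35087337911/12484656 - 1*(-2642) = -35087337911/12484656 + 2642 = -2102876759/12484656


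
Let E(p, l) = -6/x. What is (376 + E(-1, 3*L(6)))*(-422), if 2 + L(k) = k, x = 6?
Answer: -158250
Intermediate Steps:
L(k) = -2 + k
E(p, l) = -1 (E(p, l) = -6/6 = -6*⅙ = -1)
(376 + E(-1, 3*L(6)))*(-422) = (376 - 1)*(-422) = 375*(-422) = -158250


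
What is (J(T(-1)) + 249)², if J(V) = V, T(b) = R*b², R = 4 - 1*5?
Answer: 61504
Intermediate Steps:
R = -1 (R = 4 - 5 = -1)
T(b) = -b²
(J(T(-1)) + 249)² = (-1*(-1)² + 249)² = (-1*1 + 249)² = (-1 + 249)² = 248² = 61504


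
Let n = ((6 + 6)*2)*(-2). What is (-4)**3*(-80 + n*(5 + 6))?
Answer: 38912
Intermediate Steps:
n = -48 (n = (12*2)*(-2) = 24*(-2) = -48)
(-4)**3*(-80 + n*(5 + 6)) = (-4)**3*(-80 - 48*(5 + 6)) = -64*(-80 - 48*11) = -64*(-80 - 528) = -64*(-608) = 38912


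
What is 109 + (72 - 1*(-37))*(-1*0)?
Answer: 109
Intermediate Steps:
109 + (72 - 1*(-37))*(-1*0) = 109 + (72 + 37)*0 = 109 + 109*0 = 109 + 0 = 109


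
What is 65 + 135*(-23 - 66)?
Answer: -11950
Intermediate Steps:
65 + 135*(-23 - 66) = 65 + 135*(-89) = 65 - 12015 = -11950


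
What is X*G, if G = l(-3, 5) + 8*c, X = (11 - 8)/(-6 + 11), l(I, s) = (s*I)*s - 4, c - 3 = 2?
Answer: -117/5 ≈ -23.400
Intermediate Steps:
c = 5 (c = 3 + 2 = 5)
l(I, s) = -4 + I*s**2 (l(I, s) = (I*s)*s - 4 = I*s**2 - 4 = -4 + I*s**2)
X = 3/5 ≈ 0.60000
G = -39 (G = (-4 - 3*5**2) + 8*5 = (-4 - 3*25) + 40 = (-4 - 75) + 40 = -79 + 40 = -39)
X*G = (3/5)*(-39) = -117/5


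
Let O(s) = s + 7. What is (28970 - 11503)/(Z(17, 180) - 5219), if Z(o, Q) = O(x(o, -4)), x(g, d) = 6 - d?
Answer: -17467/5202 ≈ -3.3577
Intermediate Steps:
O(s) = 7 + s
Z(o, Q) = 17 (Z(o, Q) = 7 + (6 - 1*(-4)) = 7 + (6 + 4) = 7 + 10 = 17)
(28970 - 11503)/(Z(17, 180) - 5219) = (28970 - 11503)/(17 - 5219) = 17467/(-5202) = 17467*(-1/5202) = -17467/5202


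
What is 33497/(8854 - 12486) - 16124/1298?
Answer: -51020737/2357168 ≈ -21.645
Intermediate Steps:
33497/(8854 - 12486) - 16124/1298 = 33497/(-3632) - 16124*1/1298 = 33497*(-1/3632) - 8062/649 = -33497/3632 - 8062/649 = -51020737/2357168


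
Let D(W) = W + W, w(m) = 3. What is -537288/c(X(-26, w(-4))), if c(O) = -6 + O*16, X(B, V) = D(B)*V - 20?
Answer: 268644/1411 ≈ 190.39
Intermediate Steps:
D(W) = 2*W
X(B, V) = -20 + 2*B*V (X(B, V) = (2*B)*V - 20 = 2*B*V - 20 = -20 + 2*B*V)
c(O) = -6 + 16*O
-537288/c(X(-26, w(-4))) = -537288/(-6 + 16*(-20 + 2*(-26)*3)) = -537288/(-6 + 16*(-20 - 156)) = -537288/(-6 + 16*(-176)) = -537288/(-6 - 2816) = -537288/(-2822) = -537288*(-1/2822) = 268644/1411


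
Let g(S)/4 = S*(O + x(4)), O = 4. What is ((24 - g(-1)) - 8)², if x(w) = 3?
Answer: 1936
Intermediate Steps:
g(S) = 28*S (g(S) = 4*(S*(4 + 3)) = 4*(S*7) = 4*(7*S) = 28*S)
((24 - g(-1)) - 8)² = ((24 - 28*(-1)) - 8)² = ((24 - 1*(-28)) - 8)² = ((24 + 28) - 8)² = (52 - 8)² = 44² = 1936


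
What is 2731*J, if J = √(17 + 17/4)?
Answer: 2731*√85/2 ≈ 12589.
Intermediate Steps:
J = √85/2 (J = √(17 + 17*(¼)) = √(17 + 17/4) = √(85/4) = √85/2 ≈ 4.6098)
2731*J = 2731*(√85/2) = 2731*√85/2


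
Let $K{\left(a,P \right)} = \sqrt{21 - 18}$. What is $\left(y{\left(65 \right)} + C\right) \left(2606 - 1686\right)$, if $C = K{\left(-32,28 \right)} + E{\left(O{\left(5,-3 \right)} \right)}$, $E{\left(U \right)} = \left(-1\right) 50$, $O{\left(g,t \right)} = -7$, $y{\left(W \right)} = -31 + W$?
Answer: $-14720 + 920 \sqrt{3} \approx -13127.0$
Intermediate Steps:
$E{\left(U \right)} = -50$
$K{\left(a,P \right)} = \sqrt{3}$
$C = -50 + \sqrt{3}$ ($C = \sqrt{3} - 50 = -50 + \sqrt{3} \approx -48.268$)
$\left(y{\left(65 \right)} + C\right) \left(2606 - 1686\right) = \left(\left(-31 + 65\right) - \left(50 - \sqrt{3}\right)\right) \left(2606 - 1686\right) = \left(34 - \left(50 - \sqrt{3}\right)\right) 920 = \left(-16 + \sqrt{3}\right) 920 = -14720 + 920 \sqrt{3}$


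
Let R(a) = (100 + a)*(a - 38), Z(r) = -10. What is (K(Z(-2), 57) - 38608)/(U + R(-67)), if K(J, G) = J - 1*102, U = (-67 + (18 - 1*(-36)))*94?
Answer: 38720/4687 ≈ 8.2612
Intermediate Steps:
U = -1222 (U = (-67 + (18 + 36))*94 = (-67 + 54)*94 = -13*94 = -1222)
K(J, G) = -102 + J (K(J, G) = J - 102 = -102 + J)
R(a) = (-38 + a)*(100 + a) (R(a) = (100 + a)*(-38 + a) = (-38 + a)*(100 + a))
(K(Z(-2), 57) - 38608)/(U + R(-67)) = ((-102 - 10) - 38608)/(-1222 + (-3800 + (-67)² + 62*(-67))) = (-112 - 38608)/(-1222 + (-3800 + 4489 - 4154)) = -38720/(-1222 - 3465) = -38720/(-4687) = -38720*(-1/4687) = 38720/4687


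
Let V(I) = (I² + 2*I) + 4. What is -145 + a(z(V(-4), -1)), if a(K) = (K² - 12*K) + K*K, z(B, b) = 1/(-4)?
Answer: -1135/8 ≈ -141.88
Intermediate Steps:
V(I) = 4 + I² + 2*I
z(B, b) = -¼
a(K) = -12*K + 2*K² (a(K) = (K² - 12*K) + K² = -12*K + 2*K²)
-145 + a(z(V(-4), -1)) = -145 + 2*(-¼)*(-6 - ¼) = -145 + 2*(-¼)*(-25/4) = -145 + 25/8 = -1135/8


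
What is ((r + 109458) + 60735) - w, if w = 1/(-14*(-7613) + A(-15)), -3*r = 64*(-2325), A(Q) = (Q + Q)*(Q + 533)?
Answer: 20010394305/91042 ≈ 2.1979e+5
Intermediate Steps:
A(Q) = 2*Q*(533 + Q) (A(Q) = (2*Q)*(533 + Q) = 2*Q*(533 + Q))
r = 49600 (r = -64*(-2325)/3 = -1/3*(-148800) = 49600)
w = 1/91042 (w = 1/(-14*(-7613) + 2*(-15)*(533 - 15)) = 1/(106582 + 2*(-15)*518) = 1/(106582 - 15540) = 1/91042 ≈ 1.0984e-5)
((r + 109458) + 60735) - w = ((49600 + 109458) + 60735) - 1*1/91042 = (159058 + 60735) - 1/91042 = 219793 - 1/91042 = 20010394305/91042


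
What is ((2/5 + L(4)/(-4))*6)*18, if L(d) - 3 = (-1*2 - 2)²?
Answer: -2349/5 ≈ -469.80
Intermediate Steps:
L(d) = 19 (L(d) = 3 + (-1*2 - 2)² = 3 + (-2 - 2)² = 3 + (-4)² = 3 + 16 = 19)
((2/5 + L(4)/(-4))*6)*18 = ((2/5 + 19/(-4))*6)*18 = ((2*(⅕) + 19*(-¼))*6)*18 = ((⅖ - 19/4)*6)*18 = -87/20*6*18 = -261/10*18 = -2349/5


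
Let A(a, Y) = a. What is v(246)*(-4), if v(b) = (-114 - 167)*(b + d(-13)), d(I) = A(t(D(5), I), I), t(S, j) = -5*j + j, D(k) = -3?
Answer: 334952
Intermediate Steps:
t(S, j) = -4*j
d(I) = -4*I
v(b) = -14612 - 281*b (v(b) = (-114 - 167)*(b - 4*(-13)) = -281*(b + 52) = -281*(52 + b) = -14612 - 281*b)
v(246)*(-4) = (-14612 - 281*246)*(-4) = (-14612 - 69126)*(-4) = -83738*(-4) = 334952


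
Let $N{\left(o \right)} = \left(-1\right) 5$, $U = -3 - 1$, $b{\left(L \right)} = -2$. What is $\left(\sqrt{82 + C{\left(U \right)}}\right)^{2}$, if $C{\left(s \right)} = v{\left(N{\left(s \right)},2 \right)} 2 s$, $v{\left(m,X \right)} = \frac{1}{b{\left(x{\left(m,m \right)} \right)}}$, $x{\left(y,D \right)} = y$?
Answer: $86$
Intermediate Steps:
$U = -4$ ($U = -3 - 1 = -4$)
$N{\left(o \right)} = -5$
$v{\left(m,X \right)} = - \frac{1}{2}$ ($v{\left(m,X \right)} = \frac{1}{-2} = - \frac{1}{2}$)
$C{\left(s \right)} = - s$ ($C{\left(s \right)} = \left(- \frac{1}{2}\right) 2 s = - s$)
$\left(\sqrt{82 + C{\left(U \right)}}\right)^{2} = \left(\sqrt{82 - -4}\right)^{2} = \left(\sqrt{82 + 4}\right)^{2} = \left(\sqrt{86}\right)^{2} = 86$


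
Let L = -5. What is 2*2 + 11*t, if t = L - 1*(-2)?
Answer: -29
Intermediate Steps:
t = -3 (t = -5 - 1*(-2) = -5 + 2 = -3)
2*2 + 11*t = 2*2 + 11*(-3) = 4 - 33 = -29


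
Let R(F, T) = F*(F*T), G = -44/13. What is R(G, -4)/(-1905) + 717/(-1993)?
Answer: -215400773/641636385 ≈ -0.33571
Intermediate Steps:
G = -44/13 (G = -44*1/13 = -44/13 ≈ -3.3846)
R(F, T) = T*F²
R(G, -4)/(-1905) + 717/(-1993) = -4*(-44/13)²/(-1905) + 717/(-1993) = -4*1936/169*(-1/1905) + 717*(-1/1993) = -7744/169*(-1/1905) - 717/1993 = 7744/321945 - 717/1993 = -215400773/641636385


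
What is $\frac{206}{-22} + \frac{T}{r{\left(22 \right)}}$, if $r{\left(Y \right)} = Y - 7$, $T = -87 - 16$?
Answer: $- \frac{2678}{165} \approx -16.23$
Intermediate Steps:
$T = -103$ ($T = -87 - 16 = -103$)
$r{\left(Y \right)} = -7 + Y$ ($r{\left(Y \right)} = Y - 7 = -7 + Y$)
$\frac{206}{-22} + \frac{T}{r{\left(22 \right)}} = \frac{206}{-22} - \frac{103}{-7 + 22} = 206 \left(- \frac{1}{22}\right) - \frac{103}{15} = - \frac{103}{11} - \frac{103}{15} = - \frac{2678}{165}$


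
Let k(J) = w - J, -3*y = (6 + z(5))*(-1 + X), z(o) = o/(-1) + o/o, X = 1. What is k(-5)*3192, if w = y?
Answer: 15960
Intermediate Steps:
z(o) = 1 - o (z(o) = o*(-1) + 1 = -o + 1 = 1 - o)
y = 0 (y = -(6 + (1 - 1*5))*(-1 + 1)/3 = -(6 + (1 - 5))*0/3 = -(6 - 4)*0/3 = -2*0/3 = -⅓*0 = 0)
w = 0
k(J) = -J (k(J) = 0 - J = -J)
k(-5)*3192 = -1*(-5)*3192 = 5*3192 = 15960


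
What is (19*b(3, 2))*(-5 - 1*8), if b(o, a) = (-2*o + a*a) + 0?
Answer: 494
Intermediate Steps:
b(o, a) = a² - 2*o (b(o, a) = (-2*o + a²) + 0 = (a² - 2*o) + 0 = a² - 2*o)
(19*b(3, 2))*(-5 - 1*8) = (19*(2² - 2*3))*(-5 - 1*8) = (19*(4 - 6))*(-5 - 8) = (19*(-2))*(-13) = -38*(-13) = 494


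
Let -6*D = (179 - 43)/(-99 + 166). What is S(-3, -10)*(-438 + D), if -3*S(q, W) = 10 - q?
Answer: 1145378/603 ≈ 1899.5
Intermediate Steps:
S(q, W) = -10/3 + q/3 (S(q, W) = -(10 - q)/3 = -10/3 + q/3)
D = -68/201 (D = -(179 - 43)/(6*(-99 + 166)) = -68/(3*67) = -⅙*136/67 = -68/201 ≈ -0.33831)
S(-3, -10)*(-438 + D) = (-10/3 + (⅓)*(-3))*(-438 - 68/201) = (-10/3 - 1)*(-88106/201) = -13/3*(-88106/201) = 1145378/603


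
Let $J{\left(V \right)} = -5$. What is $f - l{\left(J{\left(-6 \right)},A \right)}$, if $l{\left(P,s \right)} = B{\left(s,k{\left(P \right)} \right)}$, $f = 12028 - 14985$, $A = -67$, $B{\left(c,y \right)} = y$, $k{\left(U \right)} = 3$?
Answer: $-2960$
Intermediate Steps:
$f = -2957$ ($f = 12028 - 14985 = -2957$)
$l{\left(P,s \right)} = 3$
$f - l{\left(J{\left(-6 \right)},A \right)} = -2957 - 3 = -2960$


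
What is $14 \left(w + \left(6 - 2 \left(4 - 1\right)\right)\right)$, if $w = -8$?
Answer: $-112$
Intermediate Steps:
$14 \left(w + \left(6 - 2 \left(4 - 1\right)\right)\right) = 14 \left(-8 + \left(6 - 2 \left(4 - 1\right)\right)\right) = 14 \left(-8 + \left(6 - 6\right)\right) = 14 \left(-8 + 0\right) = 14 \left(-8\right) = -112$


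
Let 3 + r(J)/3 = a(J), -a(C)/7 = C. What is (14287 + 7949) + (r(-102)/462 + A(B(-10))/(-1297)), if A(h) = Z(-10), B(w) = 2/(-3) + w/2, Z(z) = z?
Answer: 4442297875/199738 ≈ 22241.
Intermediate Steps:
B(w) = -⅔ + w/2 (B(w) = 2*(-⅓) + w*(½) = -⅔ + w/2)
a(C) = -7*C
A(h) = -10
r(J) = -9 - 21*J (r(J) = -9 + 3*(-7*J) = -9 - 21*J)
(14287 + 7949) + (r(-102)/462 + A(B(-10))/(-1297)) = (14287 + 7949) + ((-9 - 21*(-102))/462 - 10/(-1297)) = 22236 + ((-9 + 2142)*(1/462) - 10*(-1/1297)) = 22236 + (2133*(1/462) + 10/1297) = 22236 + (711/154 + 10/1297) = 22236 + 923707/199738 = 4442297875/199738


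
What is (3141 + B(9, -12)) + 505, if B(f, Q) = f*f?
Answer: 3727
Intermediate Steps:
B(f, Q) = f²
(3141 + B(9, -12)) + 505 = (3141 + 9²) + 505 = (3141 + 81) + 505 = 3222 + 505 = 3727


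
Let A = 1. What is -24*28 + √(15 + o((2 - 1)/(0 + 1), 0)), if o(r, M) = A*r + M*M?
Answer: -668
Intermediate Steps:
o(r, M) = r + M² (o(r, M) = 1*r + M*M = r + M²)
-24*28 + √(15 + o((2 - 1)/(0 + 1), 0)) = -24*28 + √(15 + ((2 - 1)/(0 + 1) + 0²)) = -672 + √(15 + (1/1 + 0)) = -672 + √(15 + (1*1 + 0)) = -672 + √(15 + (1 + 0)) = -672 + √(15 + 1) = -672 + √16 = -672 + 4 = -668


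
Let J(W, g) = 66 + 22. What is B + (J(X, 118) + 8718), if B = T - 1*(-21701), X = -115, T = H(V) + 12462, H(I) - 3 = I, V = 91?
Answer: 43063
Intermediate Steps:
H(I) = 3 + I
T = 12556 (T = (3 + 91) + 12462 = 94 + 12462 = 12556)
B = 34257 (B = 12556 - 1*(-21701) = 12556 + 21701 = 34257)
J(W, g) = 88
B + (J(X, 118) + 8718) = 34257 + (88 + 8718) = 34257 + 8806 = 43063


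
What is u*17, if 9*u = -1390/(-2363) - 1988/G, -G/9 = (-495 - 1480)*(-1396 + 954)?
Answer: 2311744/2079675 ≈ 1.1116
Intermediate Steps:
G = -7856550 (G = -9*(-495 - 1480)*(-1396 + 954) = -(-17775)*(-442) = -9*872950 = -7856550)
u = 2311744/35354475 (u = (-1390/(-2363) - 1988/(-7856550))/9 = (-1390*(-1/2363) - 1988*(-1/7856550))/9 = (10/17 + 994/3928275)/9 = (⅑)*(2311744/3928275) = 2311744/35354475 ≈ 0.065388)
u*17 = (2311744/35354475)*17 = 2311744/2079675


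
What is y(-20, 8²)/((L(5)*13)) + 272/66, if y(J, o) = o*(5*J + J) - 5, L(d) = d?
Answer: -48953/429 ≈ -114.11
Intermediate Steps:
y(J, o) = -5 + 6*J*o (y(J, o) = o*(6*J) - 5 = 6*J*o - 5 = -5 + 6*J*o)
y(-20, 8²)/((L(5)*13)) + 272/66 = (-5 + 6*(-20)*8²)/((5*13)) + 272/66 = (-5 + 6*(-20)*64)/65 + 272*(1/66) = (-5 - 7680)*(1/65) + 136/33 = -7685*1/65 + 136/33 = -1537/13 + 136/33 = -48953/429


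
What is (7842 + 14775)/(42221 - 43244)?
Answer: -7539/341 ≈ -22.108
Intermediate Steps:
(7842 + 14775)/(42221 - 43244) = 22617/(-1023) = 22617*(-1/1023) = -7539/341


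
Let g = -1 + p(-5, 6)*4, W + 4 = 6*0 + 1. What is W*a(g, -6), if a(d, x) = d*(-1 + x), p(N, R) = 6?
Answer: 483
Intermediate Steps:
W = -3 (W = -4 + (6*0 + 1) = -4 + (0 + 1) = -4 + 1 = -3)
g = 23 (g = -1 + 6*4 = -1 + 24 = 23)
W*a(g, -6) = -69*(-1 - 6) = -69*(-7) = -3*(-161) = 483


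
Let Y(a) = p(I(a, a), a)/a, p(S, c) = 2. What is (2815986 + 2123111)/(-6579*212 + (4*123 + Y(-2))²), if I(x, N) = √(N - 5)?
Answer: -4939097/1153667 ≈ -4.2812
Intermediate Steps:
I(x, N) = √(-5 + N)
Y(a) = 2/a
(2815986 + 2123111)/(-6579*212 + (4*123 + Y(-2))²) = (2815986 + 2123111)/(-6579*212 + (4*123 + 2/(-2))²) = 4939097/(-1394748 + (492 + 2*(-½))²) = 4939097/(-1394748 + (492 - 1)²) = 4939097/(-1394748 + 491²) = 4939097/(-1394748 + 241081) = 4939097/(-1153667) = 4939097*(-1/1153667) = -4939097/1153667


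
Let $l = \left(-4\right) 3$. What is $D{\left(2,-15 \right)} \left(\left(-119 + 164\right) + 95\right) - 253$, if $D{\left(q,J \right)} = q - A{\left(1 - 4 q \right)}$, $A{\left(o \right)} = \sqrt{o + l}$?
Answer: $27 - 140 i \sqrt{19} \approx 27.0 - 610.25 i$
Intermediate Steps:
$l = -12$
$A{\left(o \right)} = \sqrt{-12 + o}$ ($A{\left(o \right)} = \sqrt{o - 12} = \sqrt{-12 + o}$)
$D{\left(q,J \right)} = q - \sqrt{-11 - 4 q}$ ($D{\left(q,J \right)} = q - \sqrt{-12 - \left(-1 + 4 q\right)} = q - \sqrt{-11 - 4 q}$)
$D{\left(2,-15 \right)} \left(\left(-119 + 164\right) + 95\right) - 253 = \left(2 - \sqrt{-11 - 8}\right) \left(\left(-119 + 164\right) + 95\right) - 253 = \left(2 - \sqrt{-11 - 8}\right) \left(45 + 95\right) - 253 = \left(2 - \sqrt{-19}\right) 140 - 253 = \left(2 - i \sqrt{19}\right) 140 - 253 = \left(280 - 140 i \sqrt{19}\right) - 253 = 27 - 140 i \sqrt{19}$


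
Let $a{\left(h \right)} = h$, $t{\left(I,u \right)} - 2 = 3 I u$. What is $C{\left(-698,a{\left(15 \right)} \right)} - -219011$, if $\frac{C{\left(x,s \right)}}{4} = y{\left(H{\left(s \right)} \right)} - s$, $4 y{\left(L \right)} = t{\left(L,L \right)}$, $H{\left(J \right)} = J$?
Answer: $219628$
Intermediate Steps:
$t{\left(I,u \right)} = 2 + 3 I u$
$y{\left(L \right)} = \frac{1}{2} + \frac{3 L^{2}}{4}$ ($y{\left(L \right)} = \frac{2 + 3 L L}{4} = \frac{2 + 3 L^{2}}{4} = \frac{1}{2} + \frac{3 L^{2}}{4}$)
$C{\left(x,s \right)} = 2 - 4 s + 3 s^{2}$ ($C{\left(x,s \right)} = 4 \left(\left(\frac{1}{2} + \frac{3 s^{2}}{4}\right) - s\right) = 4 \left(\frac{1}{2} - s + \frac{3 s^{2}}{4}\right) = 2 - 4 s + 3 s^{2}$)
$C{\left(-698,a{\left(15 \right)} \right)} - -219011 = \left(2 - 60 + 3 \cdot 15^{2}\right) - -219011 = \left(2 - 60 + 3 \cdot 225\right) + 219011 = \left(2 - 60 + 675\right) + 219011 = 617 + 219011 = 219628$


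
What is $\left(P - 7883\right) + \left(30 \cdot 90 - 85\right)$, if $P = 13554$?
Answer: $8286$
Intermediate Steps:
$\left(P - 7883\right) + \left(30 \cdot 90 - 85\right) = \left(13554 - 7883\right) + \left(30 \cdot 90 - 85\right) = 5671 + \left(2700 - 85\right) = 5671 + 2615 = 8286$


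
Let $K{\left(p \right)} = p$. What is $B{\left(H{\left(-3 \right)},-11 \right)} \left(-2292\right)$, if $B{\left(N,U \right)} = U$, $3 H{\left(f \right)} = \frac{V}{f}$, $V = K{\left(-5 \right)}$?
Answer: $25212$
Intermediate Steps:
$V = -5$
$H{\left(f \right)} = - \frac{5}{3 f}$ ($H{\left(f \right)} = \frac{\left(-5\right) \frac{1}{f}}{3} = - \frac{5}{3 f}$)
$B{\left(H{\left(-3 \right)},-11 \right)} \left(-2292\right) = \left(-11\right) \left(-2292\right) = 25212$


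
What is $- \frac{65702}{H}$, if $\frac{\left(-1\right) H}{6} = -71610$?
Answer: $- \frac{4693}{30690} \approx -0.15292$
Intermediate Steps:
$H = 429660$ ($H = \left(-6\right) \left(-71610\right) = 429660$)
$- \frac{65702}{H} = - \frac{65702}{429660} = \left(-65702\right) \frac{1}{429660} = - \frac{4693}{30690}$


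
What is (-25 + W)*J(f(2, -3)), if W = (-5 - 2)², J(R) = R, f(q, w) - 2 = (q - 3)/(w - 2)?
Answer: 264/5 ≈ 52.800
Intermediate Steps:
f(q, w) = 2 + (-3 + q)/(-2 + w) (f(q, w) = 2 + (q - 3)/(w - 2) = 2 + (-3 + q)/(-2 + w))
W = 49 (W = (-7)² = 49)
(-25 + W)*J(f(2, -3)) = (-25 + 49)*((-7 + 2 + 2*(-3))/(-2 - 3)) = 24*((-7 + 2 - 6)/(-5)) = 24*(-⅕*(-11)) = 24*(11/5) = 264/5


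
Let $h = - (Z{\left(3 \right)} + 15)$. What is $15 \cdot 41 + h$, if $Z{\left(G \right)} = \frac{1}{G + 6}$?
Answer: $\frac{5399}{9} \approx 599.89$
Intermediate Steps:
$Z{\left(G \right)} = \frac{1}{6 + G}$
$h = - \frac{136}{9}$ ($h = - (\frac{1}{6 + 3} + 15) = - (\frac{1}{9} + 15) = \left(-1\right) \frac{136}{9} = - \frac{136}{9} \approx -15.111$)
$15 \cdot 41 + h = 15 \cdot 41 - \frac{136}{9} = 615 - \frac{136}{9} = \frac{5399}{9}$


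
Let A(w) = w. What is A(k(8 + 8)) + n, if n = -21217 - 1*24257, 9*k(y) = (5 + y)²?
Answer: -45425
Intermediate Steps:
k(y) = (5 + y)²/9
n = -45474 (n = -21217 - 24257 = -45474)
A(k(8 + 8)) + n = (5 + (8 + 8))²/9 - 45474 = (5 + 16)²/9 - 45474 = (⅑)*21² - 45474 = (⅑)*441 - 45474 = 49 - 45474 = -45425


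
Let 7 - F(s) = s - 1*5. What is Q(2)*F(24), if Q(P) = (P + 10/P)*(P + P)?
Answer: -336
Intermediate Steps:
F(s) = 12 - s (F(s) = 7 - (s - 1*5) = 7 - (s - 5) = 7 - (-5 + s) = 7 + (5 - s) = 12 - s)
Q(P) = 2*P*(P + 10/P) (Q(P) = (P + 10/P)*(2*P) = 2*P*(P + 10/P))
Q(2)*F(24) = (20 + 2*2²)*(12 - 1*24) = (20 + 2*4)*(12 - 24) = (20 + 8)*(-12) = 28*(-12) = -336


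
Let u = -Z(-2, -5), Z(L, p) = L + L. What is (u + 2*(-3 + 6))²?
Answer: 100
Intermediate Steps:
Z(L, p) = 2*L
u = 4 (u = -2*(-2) = -1*(-4) = 4)
(u + 2*(-3 + 6))² = (4 + 2*(-3 + 6))² = (4 + 2*3)² = (4 + 6)² = 10² = 100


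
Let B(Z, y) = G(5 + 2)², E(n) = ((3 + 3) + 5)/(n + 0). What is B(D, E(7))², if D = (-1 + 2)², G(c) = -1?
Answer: 1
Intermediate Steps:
E(n) = 11/n (E(n) = (6 + 5)/n = 11/n)
D = 1 (D = 1² = 1)
B(Z, y) = 1 (B(Z, y) = (-1)² = 1)
B(D, E(7))² = 1² = 1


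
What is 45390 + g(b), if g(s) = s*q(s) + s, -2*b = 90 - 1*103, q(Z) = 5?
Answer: 45429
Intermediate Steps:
b = 13/2 (b = -(90 - 1*103)/2 = -(90 - 103)/2 = -1/2*(-13) = 13/2 ≈ 6.5000)
g(s) = 6*s (g(s) = s*5 + s = 5*s + s = 6*s)
45390 + g(b) = 45390 + 6*(13/2) = 45390 + 39 = 45429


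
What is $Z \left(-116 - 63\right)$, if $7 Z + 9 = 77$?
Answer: $- \frac{12172}{7} \approx -1738.9$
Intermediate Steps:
$Z = \frac{68}{7}$ ($Z = - \frac{9}{7} + \frac{1}{7} \cdot 77 = - \frac{9}{7} + 11 = \frac{68}{7} \approx 9.7143$)
$Z \left(-116 - 63\right) = \frac{68 \left(-116 - 63\right)}{7} = \frac{68}{7} \left(-179\right) = - \frac{12172}{7}$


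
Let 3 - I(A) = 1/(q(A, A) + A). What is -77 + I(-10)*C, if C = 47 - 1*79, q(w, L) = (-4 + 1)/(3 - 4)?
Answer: -1243/7 ≈ -177.57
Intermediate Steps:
q(w, L) = 3 (q(w, L) = -3/(-1) = -3*(-1) = 3)
I(A) = 3 - 1/(3 + A)
C = -32 (C = 47 - 79 = -32)
-77 + I(-10)*C = -77 + ((8 + 3*(-10))/(3 - 10))*(-32) = -77 + ((8 - 30)/(-7))*(-32) = -77 - 1/7*(-22)*(-32) = -77 + (22/7)*(-32) = -77 - 704/7 = -1243/7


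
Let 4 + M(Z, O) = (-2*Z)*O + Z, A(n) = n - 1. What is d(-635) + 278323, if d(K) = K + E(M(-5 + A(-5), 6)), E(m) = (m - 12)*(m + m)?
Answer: 302258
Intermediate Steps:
A(n) = -1 + n
M(Z, O) = -4 + Z - 2*O*Z (M(Z, O) = -4 + ((-2*Z)*O + Z) = -4 + (-2*O*Z + Z) = -4 + (Z - 2*O*Z) = -4 + Z - 2*O*Z)
E(m) = 2*m*(-12 + m) (E(m) = (-12 + m)*(2*m) = 2*m*(-12 + m))
d(K) = 24570 + K (d(K) = K + 2*(-4 + (-5 + (-1 - 5)) - 2*6*(-5 + (-1 - 5)))*(-12 + (-4 + (-5 + (-1 - 5)) - 2*6*(-5 + (-1 - 5)))) = K + 2*(-4 + (-5 - 6) - 2*6*(-5 - 6))*(-12 + (-4 + (-5 - 6) - 2*6*(-5 - 6))) = K + 2*(-4 - 11 - 2*6*(-11))*(-12 + (-4 - 11 - 2*6*(-11))) = K + 2*(-4 - 11 + 132)*(-12 + (-4 - 11 + 132)) = K + 2*117*(-12 + 117) = K + 2*117*105 = K + 24570 = 24570 + K)
d(-635) + 278323 = (24570 - 635) + 278323 = 23935 + 278323 = 302258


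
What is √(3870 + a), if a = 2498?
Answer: 4*√398 ≈ 79.800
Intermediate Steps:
√(3870 + a) = √(3870 + 2498) = √6368 = 4*√398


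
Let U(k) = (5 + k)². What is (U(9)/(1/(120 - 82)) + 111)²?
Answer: 57138481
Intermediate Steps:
(U(9)/(1/(120 - 82)) + 111)² = ((5 + 9)²/(1/(120 - 82)) + 111)² = (14²/(1/38) + 111)² = (196/(1/38) + 111)² = (196*38 + 111)² = (7448 + 111)² = 7559² = 57138481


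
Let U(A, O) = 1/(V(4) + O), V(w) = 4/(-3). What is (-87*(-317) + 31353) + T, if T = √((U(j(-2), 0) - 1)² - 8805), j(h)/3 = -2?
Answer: 58932 + I*√140831/4 ≈ 58932.0 + 93.819*I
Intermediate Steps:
j(h) = -6 (j(h) = 3*(-2) = -6)
V(w) = -4/3 (V(w) = 4*(-⅓) = -4/3)
U(A, O) = 1/(-4/3 + O)
T = I*√140831/4 (T = √((3/(-4 + 3*0) - 1)² - 8805) = √((3/(-4 + 0) - 1)² - 8805) = √((3/(-4) - 1)² - 8805) = √((3*(-¼) - 1)² - 8805) = √((-¾ - 1)² - 8805) = √((-7/4)² - 8805) = √(49/16 - 8805) = √(-140831/16) = I*√140831/4 ≈ 93.819*I)
(-87*(-317) + 31353) + T = (-87*(-317) + 31353) + I*√140831/4 = (27579 + 31353) + I*√140831/4 = 58932 + I*√140831/4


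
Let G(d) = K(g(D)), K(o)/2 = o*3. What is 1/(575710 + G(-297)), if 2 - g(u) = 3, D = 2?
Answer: 1/575704 ≈ 1.7370e-6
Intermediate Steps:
g(u) = -1 (g(u) = 2 - 1*3 = 2 - 3 = -1)
K(o) = 6*o (K(o) = 2*(o*3) = 2*(3*o) = 6*o)
G(d) = -6 (G(d) = 6*(-1) = -6)
1/(575710 + G(-297)) = 1/(575710 - 6) = 1/575704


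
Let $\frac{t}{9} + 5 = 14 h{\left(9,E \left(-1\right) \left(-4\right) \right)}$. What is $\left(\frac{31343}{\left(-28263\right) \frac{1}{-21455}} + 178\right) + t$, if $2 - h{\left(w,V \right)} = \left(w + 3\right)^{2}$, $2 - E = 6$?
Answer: $\frac{170541448}{28263} \approx 6034.1$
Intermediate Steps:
$E = -4$ ($E = 2 - 6 = -4$)
$h{\left(w,V \right)} = 2 - \left(3 + w\right)^{2}$ ($h{\left(w,V \right)} = 2 - \left(w + 3\right)^{2} = 2 - \left(3 + w\right)^{2}$)
$t = -17937$ ($t = -45 + 9 \cdot 14 \left(2 - \left(3 + 9\right)^{2}\right) = -45 + 9 \cdot 14 \left(2 - 12^{2}\right) = -45 + 9 \cdot 14 \left(2 - 144\right) = -45 + 9 \cdot 14 \left(-142\right) = -45 + 9 \left(-1988\right) = -45 - 17892 = -17937$)
$\left(\frac{31343}{\left(-28263\right) \frac{1}{-21455}} + 178\right) + t = \left(\frac{31343}{\left(-28263\right) \frac{1}{-21455}} + 178\right) - 17937 = \left(\frac{31343}{\left(-28263\right) \left(- \frac{1}{21455}\right)} + 178\right) - 17937 = \left(\frac{31343}{\frac{28263}{21455}} + 178\right) - 17937 = \left(31343 \cdot \frac{21455}{28263} + 178\right) - 17937 = \left(\frac{672464065}{28263} + 178\right) - 17937 = \frac{677494879}{28263} - 17937 = \frac{170541448}{28263}$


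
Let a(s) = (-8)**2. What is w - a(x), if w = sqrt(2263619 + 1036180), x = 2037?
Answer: -64 + sqrt(3299799) ≈ 1752.5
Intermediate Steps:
a(s) = 64
w = sqrt(3299799) ≈ 1816.5
w - a(x) = sqrt(3299799) - 1*64 = sqrt(3299799) - 64 = -64 + sqrt(3299799)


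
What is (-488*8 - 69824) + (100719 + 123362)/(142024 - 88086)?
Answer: -3976516783/53938 ≈ -73724.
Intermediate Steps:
(-488*8 - 69824) + (100719 + 123362)/(142024 - 88086) = (-3904 - 69824) + 224081/53938 = -73728 + 224081*(1/53938) = -73728 + 224081/53938 = -3976516783/53938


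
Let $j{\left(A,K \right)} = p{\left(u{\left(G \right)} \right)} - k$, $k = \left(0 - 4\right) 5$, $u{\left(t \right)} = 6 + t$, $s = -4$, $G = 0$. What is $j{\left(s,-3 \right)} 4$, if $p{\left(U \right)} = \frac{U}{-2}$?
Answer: $68$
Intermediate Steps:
$p{\left(U \right)} = - \frac{U}{2}$ ($p{\left(U \right)} = U \left(- \frac{1}{2}\right) = - \frac{U}{2}$)
$k = -20$ ($k = \left(-4\right) 5 = -20$)
$j{\left(A,K \right)} = 17$ ($j{\left(A,K \right)} = - \frac{6 + 0}{2} - -20 = \left(- \frac{1}{2}\right) 6 + 20 = -3 + 20 = 17$)
$j{\left(s,-3 \right)} 4 = 17 \cdot 4 = 68$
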